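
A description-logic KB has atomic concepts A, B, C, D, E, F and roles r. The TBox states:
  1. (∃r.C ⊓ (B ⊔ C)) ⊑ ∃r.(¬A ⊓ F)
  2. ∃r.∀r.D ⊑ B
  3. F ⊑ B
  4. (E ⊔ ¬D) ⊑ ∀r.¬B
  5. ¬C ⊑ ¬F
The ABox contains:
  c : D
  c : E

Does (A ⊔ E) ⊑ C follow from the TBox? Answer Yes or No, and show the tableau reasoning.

1. (A ⊔ E) ⊑ C  ⇔  ((A ⊔ E) ⊓ ¬C) unsat w.r.t. T
   apply at x₀: ¬C⊑¬F
   open: L(x₀) ⊇ {A, D, ¬C, ¬E, ¬F, …}
2. Hence (A ⊔ E) ⊑ C: not entailed.

No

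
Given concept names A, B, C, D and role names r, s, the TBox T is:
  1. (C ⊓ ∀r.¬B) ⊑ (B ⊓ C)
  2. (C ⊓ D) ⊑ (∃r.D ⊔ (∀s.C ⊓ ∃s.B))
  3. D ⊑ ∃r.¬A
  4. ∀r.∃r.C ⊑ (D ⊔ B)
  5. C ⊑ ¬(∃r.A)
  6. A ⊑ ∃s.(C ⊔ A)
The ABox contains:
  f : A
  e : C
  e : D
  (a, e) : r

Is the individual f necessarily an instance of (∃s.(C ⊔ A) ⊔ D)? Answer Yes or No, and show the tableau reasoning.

Yes

1. f : (∃s.(C ⊔ A) ⊔ D)?  L(f) = {A} ∪ {(∀s.(¬C ⊓ ¬A) ⊓ ¬D)}
   clash {C, ¬C} at an ∃-successor — f ∈ (∃s.(C ⊔ A) ⊔ D)
2. Hence f : (∃s.(C ⊔ A) ⊔ D): entailed.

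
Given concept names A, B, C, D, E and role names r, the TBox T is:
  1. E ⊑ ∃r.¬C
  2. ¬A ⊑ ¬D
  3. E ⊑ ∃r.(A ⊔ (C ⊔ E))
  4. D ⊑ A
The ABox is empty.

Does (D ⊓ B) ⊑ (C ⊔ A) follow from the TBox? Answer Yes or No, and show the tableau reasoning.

1. (D ⊓ B) ⊑ (C ⊔ A)  ⇔  ((D ⊓ B) ⊓ (¬C ⊓ ¬A)) unsat w.r.t. T
   all branches close; clash {D, ¬D} at x₀
2. Hence (D ⊓ B) ⊑ (C ⊔ A): entailed.

Yes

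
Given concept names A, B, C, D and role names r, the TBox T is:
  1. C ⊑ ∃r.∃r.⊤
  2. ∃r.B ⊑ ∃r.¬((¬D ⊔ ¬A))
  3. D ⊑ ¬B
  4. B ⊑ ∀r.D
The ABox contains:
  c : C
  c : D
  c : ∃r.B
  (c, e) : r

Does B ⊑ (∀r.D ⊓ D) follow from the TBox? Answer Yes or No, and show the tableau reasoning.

1. B ⊑ (∀r.D ⊓ D)  ⇔  (B ⊓ (∃r.¬D ⊔ ¬D)) unsat w.r.t. T
   apply at x₀: B⊑∀r.D
   open: L(x₀) ⊇ {B, ¬C, ¬D, ∀r.D, ∀r.¬B}
2. Hence B ⊑ (∀r.D ⊓ D): not entailed.

No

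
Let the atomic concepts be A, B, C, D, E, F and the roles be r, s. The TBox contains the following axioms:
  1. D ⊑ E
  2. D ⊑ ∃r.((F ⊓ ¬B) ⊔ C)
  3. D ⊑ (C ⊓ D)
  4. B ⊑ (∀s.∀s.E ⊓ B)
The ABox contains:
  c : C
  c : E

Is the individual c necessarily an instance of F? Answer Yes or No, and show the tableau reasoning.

No

1. c : F?  L(c) = {C, E} ∪ {¬F}
   open: L(c) ⊇ {C, E, ¬B, ¬D, ¬F} — c ∉ F possible
2. Hence c : F: not entailed.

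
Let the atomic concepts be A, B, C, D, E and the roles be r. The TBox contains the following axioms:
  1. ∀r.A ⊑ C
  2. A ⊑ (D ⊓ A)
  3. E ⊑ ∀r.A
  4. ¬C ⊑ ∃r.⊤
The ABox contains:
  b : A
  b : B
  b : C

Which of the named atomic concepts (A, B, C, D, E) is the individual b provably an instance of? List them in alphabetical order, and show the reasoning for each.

1. b : A?  L(b) = {A, B, C} ∪ {¬A}
   clash {A, ¬A} at b — b ∈ A
2. b : B?  L(b) = {A, B, C} ∪ {¬B}
   clash {B, ¬B} at b — b ∈ B
3. b : C?  L(b) = {A, B, C} ∪ {¬C}
   clash {C, ¬C} at b — b ∈ C
4. b : D?  L(b) = {A, B, C} ∪ {¬D}
   clash {D, ¬D} at b — b ∈ D
5. b : E?  L(b) = {A, B, C} ∪ {¬E}
   apply at b: A⊑(D ⊓ A)
   open: L(b) ⊇ {A, B, C, D, ¬E} — b ∉ E possible
6. Entailed for b: {A, B, C, D}

{A, B, C, D}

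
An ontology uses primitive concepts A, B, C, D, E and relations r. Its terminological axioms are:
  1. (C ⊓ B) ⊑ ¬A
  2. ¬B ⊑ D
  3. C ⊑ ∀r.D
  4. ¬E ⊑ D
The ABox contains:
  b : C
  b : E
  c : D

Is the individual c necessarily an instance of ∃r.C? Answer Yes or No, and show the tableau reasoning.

No

1. c : ∃r.C?  L(c) = {D} ∪ {∀r.¬C}
   open: L(c) ⊇ {D, ¬C, ∀r.¬C} — c ∉ ∃r.C possible
2. Hence c : ∃r.C: not entailed.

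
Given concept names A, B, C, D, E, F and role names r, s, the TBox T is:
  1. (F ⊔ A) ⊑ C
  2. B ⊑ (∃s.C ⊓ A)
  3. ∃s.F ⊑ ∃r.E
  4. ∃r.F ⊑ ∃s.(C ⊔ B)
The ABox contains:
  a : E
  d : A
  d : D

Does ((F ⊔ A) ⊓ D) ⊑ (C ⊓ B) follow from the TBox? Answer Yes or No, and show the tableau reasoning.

1. ((F ⊔ A) ⊓ D) ⊑ (C ⊓ B)  ⇔  (((F ⊔ A) ⊓ D) ⊓ (¬C ⊔ ¬B)) unsat w.r.t. T
   apply at x₀: (F ⊔ A)⊑C
   open: L(x₀) ⊇ {C, D, F, ¬B, ∀r.¬F, …}
2. Hence ((F ⊔ A) ⊓ D) ⊑ (C ⊓ B): not entailed.

No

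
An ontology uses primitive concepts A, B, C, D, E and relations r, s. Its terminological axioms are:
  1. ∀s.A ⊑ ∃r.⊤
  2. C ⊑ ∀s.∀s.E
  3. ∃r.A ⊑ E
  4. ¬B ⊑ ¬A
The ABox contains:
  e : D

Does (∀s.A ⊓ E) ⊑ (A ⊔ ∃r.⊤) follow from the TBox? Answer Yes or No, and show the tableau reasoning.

1. (∀s.A ⊓ E) ⊑ (A ⊔ ∃r.⊤)  ⇔  ((∀s.A ⊓ E) ⊓ (¬A ⊓ ∀r.⊥)) unsat w.r.t. T
   all branches close; clash ⊥ at an ∃-successor
2. Hence (∀s.A ⊓ E) ⊑ (A ⊔ ∃r.⊤): entailed.

Yes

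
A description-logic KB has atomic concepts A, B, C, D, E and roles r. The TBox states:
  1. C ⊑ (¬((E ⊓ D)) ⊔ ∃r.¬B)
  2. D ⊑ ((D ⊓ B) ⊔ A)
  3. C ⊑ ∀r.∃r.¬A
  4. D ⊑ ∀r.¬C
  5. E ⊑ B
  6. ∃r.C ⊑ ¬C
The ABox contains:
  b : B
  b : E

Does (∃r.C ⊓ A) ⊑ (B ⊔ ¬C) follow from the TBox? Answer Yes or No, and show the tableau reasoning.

1. (∃r.C ⊓ A) ⊑ (B ⊔ ¬C)  ⇔  ((∃r.C ⊓ A) ⊓ (¬B ⊓ C)) unsat w.r.t. T
   all branches close; clash {B, ¬B} at x₀
2. Hence (∃r.C ⊓ A) ⊑ (B ⊔ ¬C): entailed.

Yes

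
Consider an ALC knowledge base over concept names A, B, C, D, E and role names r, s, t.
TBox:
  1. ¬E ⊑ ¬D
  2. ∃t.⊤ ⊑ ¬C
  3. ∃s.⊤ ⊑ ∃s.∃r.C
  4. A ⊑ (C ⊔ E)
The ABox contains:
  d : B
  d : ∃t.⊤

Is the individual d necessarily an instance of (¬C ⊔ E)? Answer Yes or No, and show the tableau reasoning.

Yes

1. d : (¬C ⊔ E)?  L(d) = {B, ∃t.⊤} ∪ {(C ⊓ ¬E)}
   clash {C, ¬C} at d — d ∈ (¬C ⊔ E)
2. Hence d : (¬C ⊔ E): entailed.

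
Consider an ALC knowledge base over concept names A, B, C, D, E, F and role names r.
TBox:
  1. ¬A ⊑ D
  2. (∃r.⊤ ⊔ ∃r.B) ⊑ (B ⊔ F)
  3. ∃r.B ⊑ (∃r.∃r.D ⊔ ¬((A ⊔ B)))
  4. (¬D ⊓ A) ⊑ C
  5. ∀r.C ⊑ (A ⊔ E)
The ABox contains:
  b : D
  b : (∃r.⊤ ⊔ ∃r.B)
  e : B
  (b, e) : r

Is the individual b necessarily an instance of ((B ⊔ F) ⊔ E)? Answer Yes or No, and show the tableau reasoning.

1. b : ((B ⊔ F) ⊔ E)?  L(b) = {D, (∃r.⊤ ⊔ ∃r.B)} ∪ {((¬B ⊓ ¬F) ⊓ ¬E)}
   clash {E, ¬E} at b — b ∈ ((B ⊔ F) ⊔ E)
2. Hence b : ((B ⊔ F) ⊔ E): entailed.

Yes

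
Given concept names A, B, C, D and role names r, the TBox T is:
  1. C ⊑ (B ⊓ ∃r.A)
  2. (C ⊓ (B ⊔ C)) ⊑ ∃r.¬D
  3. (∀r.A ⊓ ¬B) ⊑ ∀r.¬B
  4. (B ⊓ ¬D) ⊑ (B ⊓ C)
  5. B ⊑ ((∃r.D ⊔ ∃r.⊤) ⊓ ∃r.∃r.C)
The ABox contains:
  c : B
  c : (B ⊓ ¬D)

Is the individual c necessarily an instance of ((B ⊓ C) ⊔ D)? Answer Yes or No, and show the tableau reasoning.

Yes

1. c : ((B ⊓ C) ⊔ D)?  L(c) = {B, (B ⊓ ¬D)} ∪ {((¬B ⊔ ¬C) ⊓ ¬D)}
   clash {C, ¬C} at c — c ∈ ((B ⊓ C) ⊔ D)
2. Hence c : ((B ⊓ C) ⊔ D): entailed.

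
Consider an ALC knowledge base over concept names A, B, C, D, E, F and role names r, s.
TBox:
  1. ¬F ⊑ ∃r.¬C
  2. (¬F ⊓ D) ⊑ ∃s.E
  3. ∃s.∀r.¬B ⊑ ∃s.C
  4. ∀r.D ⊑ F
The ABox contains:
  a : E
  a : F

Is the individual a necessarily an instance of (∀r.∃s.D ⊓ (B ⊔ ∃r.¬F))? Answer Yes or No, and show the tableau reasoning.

1. a : (∀r.∃s.D ⊓ (B ⊔ ∃r.¬F))?  L(a) = {E, F} ∪ {(∃r.∀s.¬D ⊔ (¬B ⊓ ∀r.F))}
   open: L(a) ⊇ {E, F, ∀s.∃r.B, ∃r.∀s.¬D} (+ ∃-successors) — a ∉ (∀r.∃s.D ⊓ (B ⊔ ∃r.¬F)) possible
2. Hence a : (∀r.∃s.D ⊓ (B ⊔ ∃r.¬F)): not entailed.

No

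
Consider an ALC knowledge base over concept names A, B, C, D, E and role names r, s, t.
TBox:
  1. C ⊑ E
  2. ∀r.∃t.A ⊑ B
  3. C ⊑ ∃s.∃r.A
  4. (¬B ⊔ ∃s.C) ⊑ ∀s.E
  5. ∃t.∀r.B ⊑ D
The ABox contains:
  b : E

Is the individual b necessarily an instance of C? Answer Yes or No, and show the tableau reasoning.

No

1. b : C?  L(b) = {E} ∪ {¬C}
   open: L(b) ⊇ {B, E, ¬C, ∀s.¬C, ∀t.∃r.¬B} — b ∉ C possible
2. Hence b : C: not entailed.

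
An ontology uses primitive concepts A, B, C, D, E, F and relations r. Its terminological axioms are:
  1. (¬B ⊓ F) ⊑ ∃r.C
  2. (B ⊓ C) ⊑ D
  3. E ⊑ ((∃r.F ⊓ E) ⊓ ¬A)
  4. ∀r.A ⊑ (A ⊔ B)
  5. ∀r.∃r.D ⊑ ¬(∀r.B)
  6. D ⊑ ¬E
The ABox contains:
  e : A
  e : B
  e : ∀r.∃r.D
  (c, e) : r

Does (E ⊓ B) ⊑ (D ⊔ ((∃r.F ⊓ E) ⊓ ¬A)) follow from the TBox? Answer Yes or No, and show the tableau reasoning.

1. (E ⊓ B) ⊑ (D ⊔ ((∃r.F ⊓ E) ⊓ ¬A))  ⇔  ((E ⊓ B) ⊓ (¬D ⊓ ((∀r.¬F ⊔ ¬E) ⊔ A))) unsat w.r.t. T
   all branches close; clash {D, ¬D} at x₀
2. Hence (E ⊓ B) ⊑ (D ⊔ ((∃r.F ⊓ E) ⊓ ¬A)): entailed.

Yes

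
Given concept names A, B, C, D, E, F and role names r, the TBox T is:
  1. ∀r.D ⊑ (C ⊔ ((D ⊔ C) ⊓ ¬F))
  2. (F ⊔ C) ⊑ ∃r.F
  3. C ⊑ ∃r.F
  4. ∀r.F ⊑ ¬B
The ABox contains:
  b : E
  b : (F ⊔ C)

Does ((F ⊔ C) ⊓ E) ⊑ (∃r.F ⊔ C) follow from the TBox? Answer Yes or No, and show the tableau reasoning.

Yes

1. ((F ⊔ C) ⊓ E) ⊑ (∃r.F ⊔ C)  ⇔  (((F ⊔ C) ⊓ E) ⊓ (∀r.¬F ⊓ ¬C)) unsat w.r.t. T
   all branches close; clash {C, ¬C} at x₀
2. Hence ((F ⊔ C) ⊓ E) ⊑ (∃r.F ⊔ C): entailed.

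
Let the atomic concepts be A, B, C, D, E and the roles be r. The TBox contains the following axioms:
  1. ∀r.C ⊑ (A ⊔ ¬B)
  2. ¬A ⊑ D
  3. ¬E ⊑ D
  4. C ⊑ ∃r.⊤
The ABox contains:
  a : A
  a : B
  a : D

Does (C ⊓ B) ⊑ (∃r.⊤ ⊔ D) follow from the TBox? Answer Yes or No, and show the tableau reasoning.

1. (C ⊓ B) ⊑ (∃r.⊤ ⊔ D)  ⇔  ((C ⊓ B) ⊓ (∀r.⊥ ⊓ ¬D)) unsat w.r.t. T
   all branches close; clash {D, ¬D} at x₀
2. Hence (C ⊓ B) ⊑ (∃r.⊤ ⊔ D): entailed.

Yes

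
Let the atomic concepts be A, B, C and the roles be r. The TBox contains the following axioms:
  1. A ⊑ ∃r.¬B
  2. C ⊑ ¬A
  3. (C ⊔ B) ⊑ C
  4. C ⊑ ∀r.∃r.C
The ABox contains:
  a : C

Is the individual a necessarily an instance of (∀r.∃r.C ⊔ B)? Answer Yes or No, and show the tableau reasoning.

1. a : (∀r.∃r.C ⊔ B)?  L(a) = {C} ∪ {(∃r.∀r.¬C ⊓ ¬B)}
   clash {C, ¬C} at an ∃-successor — a ∈ (∀r.∃r.C ⊔ B)
2. Hence a : (∀r.∃r.C ⊔ B): entailed.

Yes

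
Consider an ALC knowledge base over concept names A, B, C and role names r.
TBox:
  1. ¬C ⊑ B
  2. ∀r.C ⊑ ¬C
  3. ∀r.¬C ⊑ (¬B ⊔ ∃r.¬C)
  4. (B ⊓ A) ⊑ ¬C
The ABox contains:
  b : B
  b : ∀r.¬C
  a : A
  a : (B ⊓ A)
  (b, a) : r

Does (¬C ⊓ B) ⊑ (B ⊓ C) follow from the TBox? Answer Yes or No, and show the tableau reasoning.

1. (¬C ⊓ B) ⊑ (B ⊓ C)  ⇔  ((¬C ⊓ B) ⊓ (¬B ⊔ ¬C)) unsat w.r.t. T
   open: L(x₀) ⊇ {B, ¬C, ∃r.C} (+ ∃-successors)
2. Hence (¬C ⊓ B) ⊑ (B ⊓ C): not entailed.

No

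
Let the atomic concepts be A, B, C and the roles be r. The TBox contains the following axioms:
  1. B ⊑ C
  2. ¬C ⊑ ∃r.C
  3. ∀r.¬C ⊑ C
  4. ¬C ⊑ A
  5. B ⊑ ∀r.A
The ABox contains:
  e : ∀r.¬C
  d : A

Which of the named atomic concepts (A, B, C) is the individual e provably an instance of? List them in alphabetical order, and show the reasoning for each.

{C}

1. e : A?  L(e) = {∀r.¬C} ∪ {¬A}
   apply at e: ∀r.¬C⊑C
   open: L(e) ⊇ {C, ¬A, ¬B, ∀r.¬C} — e ∉ A possible
2. e : B?  L(e) = {∀r.¬C} ∪ {¬B}
   apply at e: ∀r.¬C⊑C
   open: L(e) ⊇ {C, ¬B, ∀r.¬C} — e ∉ B possible
3. e : C?  L(e) = {∀r.¬C} ∪ {¬C}
   clash {C, ¬C} at e — e ∈ C
4. Entailed for e: {C}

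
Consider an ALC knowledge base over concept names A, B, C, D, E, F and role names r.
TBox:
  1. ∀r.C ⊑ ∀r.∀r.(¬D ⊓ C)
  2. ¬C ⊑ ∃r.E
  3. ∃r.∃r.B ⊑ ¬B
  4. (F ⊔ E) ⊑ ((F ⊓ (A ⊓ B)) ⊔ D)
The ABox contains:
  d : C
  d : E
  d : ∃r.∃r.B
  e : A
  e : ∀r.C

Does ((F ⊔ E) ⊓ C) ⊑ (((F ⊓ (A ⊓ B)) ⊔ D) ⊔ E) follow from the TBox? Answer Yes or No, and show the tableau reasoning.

Yes

1. ((F ⊔ E) ⊓ C) ⊑ (((F ⊓ (A ⊓ B)) ⊔ D) ⊔ E)  ⇔  (((F ⊔ E) ⊓ C) ⊓ (((¬F ⊔ (¬A ⊔ ¬B)) ⊓ ¬D) ⊓ ¬E)) unsat w.r.t. T
   all branches close; clash {E, ¬E} at x₀
2. Hence ((F ⊔ E) ⊓ C) ⊑ (((F ⊓ (A ⊓ B)) ⊔ D) ⊔ E): entailed.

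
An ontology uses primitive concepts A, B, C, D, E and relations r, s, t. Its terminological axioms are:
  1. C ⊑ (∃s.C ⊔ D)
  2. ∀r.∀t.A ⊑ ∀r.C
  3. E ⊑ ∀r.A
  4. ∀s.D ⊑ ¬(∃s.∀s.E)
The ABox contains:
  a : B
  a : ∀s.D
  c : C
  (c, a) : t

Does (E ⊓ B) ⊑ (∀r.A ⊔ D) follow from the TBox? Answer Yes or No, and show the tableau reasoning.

1. (E ⊓ B) ⊑ (∀r.A ⊔ D)  ⇔  ((E ⊓ B) ⊓ (∃r.¬A ⊓ ¬D)) unsat w.r.t. T
   all branches close; clash {D, ¬D} at x₀
2. Hence (E ⊓ B) ⊑ (∀r.A ⊔ D): entailed.

Yes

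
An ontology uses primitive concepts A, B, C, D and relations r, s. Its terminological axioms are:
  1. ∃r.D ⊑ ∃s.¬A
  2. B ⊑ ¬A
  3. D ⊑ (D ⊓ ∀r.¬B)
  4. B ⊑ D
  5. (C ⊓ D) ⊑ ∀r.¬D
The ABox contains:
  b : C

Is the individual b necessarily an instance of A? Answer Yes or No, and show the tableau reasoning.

No

1. b : A?  L(b) = {C} ∪ {¬A}
   open: L(b) ⊇ {C, ¬A, ¬B, ¬D, ∀r.¬D} — b ∉ A possible
2. Hence b : A: not entailed.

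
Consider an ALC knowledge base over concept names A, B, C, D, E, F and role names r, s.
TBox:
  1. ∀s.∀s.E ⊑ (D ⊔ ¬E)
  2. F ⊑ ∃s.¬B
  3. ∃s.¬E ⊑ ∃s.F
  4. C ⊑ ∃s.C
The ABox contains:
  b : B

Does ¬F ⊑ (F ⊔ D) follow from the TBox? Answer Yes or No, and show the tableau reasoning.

No

1. ¬F ⊑ (F ⊔ D)  ⇔  (¬F ⊓ (¬F ⊓ ¬D)) unsat w.r.t. T
   open: L(x₀) ⊇ {¬C, ¬D, ¬F, ∀s.E, ∃s.∃s.¬E} (+ ∃-successors)
2. Hence ¬F ⊑ (F ⊔ D): not entailed.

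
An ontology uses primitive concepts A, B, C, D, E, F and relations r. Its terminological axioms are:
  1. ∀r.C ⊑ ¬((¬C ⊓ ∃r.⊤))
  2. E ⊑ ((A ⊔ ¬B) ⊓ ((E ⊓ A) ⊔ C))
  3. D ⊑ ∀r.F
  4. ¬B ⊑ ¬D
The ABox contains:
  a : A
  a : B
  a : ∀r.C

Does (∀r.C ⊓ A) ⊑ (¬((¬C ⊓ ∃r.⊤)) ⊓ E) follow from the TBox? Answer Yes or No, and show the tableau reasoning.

No

1. (∀r.C ⊓ A) ⊑ (¬((¬C ⊓ ∃r.⊤)) ⊓ E)  ⇔  ((∀r.C ⊓ A) ⊓ ((¬C ⊓ ∃r.⊤) ⊔ ¬E)) unsat w.r.t. T
   apply at x₀: ∀r.C⊑¬((¬C ⊓ ∃r.⊤))
   open: L(x₀) ⊇ {A, B, C, ¬D, ¬E, …}
2. Hence (∀r.C ⊓ A) ⊑ (¬((¬C ⊓ ∃r.⊤)) ⊓ E): not entailed.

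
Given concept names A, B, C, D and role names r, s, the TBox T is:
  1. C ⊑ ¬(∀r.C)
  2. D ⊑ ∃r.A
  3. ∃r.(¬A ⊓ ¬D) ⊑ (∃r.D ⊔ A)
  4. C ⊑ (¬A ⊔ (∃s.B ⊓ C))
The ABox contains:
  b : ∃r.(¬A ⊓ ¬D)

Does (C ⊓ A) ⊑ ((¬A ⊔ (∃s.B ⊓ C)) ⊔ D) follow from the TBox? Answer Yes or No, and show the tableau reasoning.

1. (C ⊓ A) ⊑ ((¬A ⊔ (∃s.B ⊓ C)) ⊔ D)  ⇔  ((C ⊓ A) ⊓ ((A ⊓ (∀s.¬B ⊔ ¬C)) ⊓ ¬D)) unsat w.r.t. T
   all branches close; clash {C, ¬C} at x₀
2. Hence (C ⊓ A) ⊑ ((¬A ⊔ (∃s.B ⊓ C)) ⊔ D): entailed.

Yes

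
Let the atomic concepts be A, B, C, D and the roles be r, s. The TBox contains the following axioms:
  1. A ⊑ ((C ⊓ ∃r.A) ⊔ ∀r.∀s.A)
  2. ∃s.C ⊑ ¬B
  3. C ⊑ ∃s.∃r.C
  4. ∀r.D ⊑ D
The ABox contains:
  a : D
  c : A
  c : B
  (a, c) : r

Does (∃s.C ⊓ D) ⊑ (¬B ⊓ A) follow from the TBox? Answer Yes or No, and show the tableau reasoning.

No

1. (∃s.C ⊓ D) ⊑ (¬B ⊓ A)  ⇔  ((∃s.C ⊓ D) ⊓ (B ⊔ ¬A)) unsat w.r.t. T
   apply at x₀: ∃s.C⊑¬B
   open: L(x₀) ⊇ {D, ¬A, ¬B, ¬C, ∃s.C} (+ ∃-successors)
2. Hence (∃s.C ⊓ D) ⊑ (¬B ⊓ A): not entailed.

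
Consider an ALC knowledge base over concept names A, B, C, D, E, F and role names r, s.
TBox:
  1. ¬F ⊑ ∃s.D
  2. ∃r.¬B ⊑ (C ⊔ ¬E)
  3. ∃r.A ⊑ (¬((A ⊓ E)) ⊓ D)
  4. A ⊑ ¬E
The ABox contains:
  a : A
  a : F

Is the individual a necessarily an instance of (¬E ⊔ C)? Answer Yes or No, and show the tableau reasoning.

Yes

1. a : (¬E ⊔ C)?  L(a) = {A, F} ∪ {(E ⊓ ¬C)}
   clash {E, ¬E} at a — a ∈ (¬E ⊔ C)
2. Hence a : (¬E ⊔ C): entailed.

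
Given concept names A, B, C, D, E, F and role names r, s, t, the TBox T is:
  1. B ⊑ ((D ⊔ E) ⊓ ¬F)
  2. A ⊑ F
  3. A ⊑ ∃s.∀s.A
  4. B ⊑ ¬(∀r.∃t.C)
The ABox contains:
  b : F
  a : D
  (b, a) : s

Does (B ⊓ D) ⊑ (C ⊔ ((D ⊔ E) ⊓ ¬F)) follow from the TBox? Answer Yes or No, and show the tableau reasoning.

Yes

1. (B ⊓ D) ⊑ (C ⊔ ((D ⊔ E) ⊓ ¬F))  ⇔  ((B ⊓ D) ⊓ (¬C ⊓ ((¬D ⊓ ¬E) ⊔ F))) unsat w.r.t. T
   all branches close; clash {F, ¬F} at x₀
2. Hence (B ⊓ D) ⊑ (C ⊔ ((D ⊔ E) ⊓ ¬F)): entailed.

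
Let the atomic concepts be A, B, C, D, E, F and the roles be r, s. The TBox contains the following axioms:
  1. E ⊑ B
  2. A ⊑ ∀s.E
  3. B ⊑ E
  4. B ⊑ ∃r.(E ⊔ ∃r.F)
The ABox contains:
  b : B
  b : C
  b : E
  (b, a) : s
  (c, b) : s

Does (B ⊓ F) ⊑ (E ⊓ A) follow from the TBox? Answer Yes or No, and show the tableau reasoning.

No

1. (B ⊓ F) ⊑ (E ⊓ A)  ⇔  ((B ⊓ F) ⊓ (¬E ⊔ ¬A)) unsat w.r.t. T
   apply at x₀: B⊑E; B⊑∃r.(E ⊔ ∃r.F)
   open: L(x₀) ⊇ {B, E, F, ¬A, ∃r.(E ⊔ ∃r.F)} (+ ∃-successors)
2. Hence (B ⊓ F) ⊑ (E ⊓ A): not entailed.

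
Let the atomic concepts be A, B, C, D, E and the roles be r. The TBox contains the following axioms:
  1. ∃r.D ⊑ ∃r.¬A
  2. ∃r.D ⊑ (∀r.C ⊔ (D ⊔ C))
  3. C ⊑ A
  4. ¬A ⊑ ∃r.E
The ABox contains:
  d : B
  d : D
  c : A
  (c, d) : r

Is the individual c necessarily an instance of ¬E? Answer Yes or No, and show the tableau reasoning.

No

1. c : ¬E?  L(c) = {A} ∪ {E}
   open: L(c) ⊇ {A, D, E, ∃r.¬A} (+ ∃-successors) — c ∉ ¬E possible
2. Hence c : ¬E: not entailed.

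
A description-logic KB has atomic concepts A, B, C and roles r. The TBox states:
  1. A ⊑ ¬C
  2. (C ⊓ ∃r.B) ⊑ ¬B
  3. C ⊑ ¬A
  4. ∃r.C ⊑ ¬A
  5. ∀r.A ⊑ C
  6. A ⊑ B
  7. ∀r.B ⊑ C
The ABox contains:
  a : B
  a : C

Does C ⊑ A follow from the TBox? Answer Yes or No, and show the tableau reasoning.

1. C ⊑ A  ⇔  (C ⊓ ¬A) unsat w.r.t. T
   open: L(x₀) ⊇ {C, ¬A, ∀r.¬B}
2. Hence C ⊑ A: not entailed.

No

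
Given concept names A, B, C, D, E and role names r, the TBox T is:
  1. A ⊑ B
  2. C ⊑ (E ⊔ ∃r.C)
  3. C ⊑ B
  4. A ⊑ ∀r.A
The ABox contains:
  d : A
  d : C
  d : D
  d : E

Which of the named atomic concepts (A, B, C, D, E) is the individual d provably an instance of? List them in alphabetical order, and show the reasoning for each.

1. d : A?  L(d) = {A, C, D, E} ∪ {¬A}
   clash {A, ¬A} at d — d ∈ A
2. d : B?  L(d) = {A, C, D, E} ∪ {¬B}
   clash {B, ¬B} at d — d ∈ B
3. d : C?  L(d) = {A, C, D, E} ∪ {¬C}
   clash {C, ¬C} at d — d ∈ C
4. d : D?  L(d) = {A, C, D, E} ∪ {¬D}
   clash {D, ¬D} at d — d ∈ D
5. d : E?  L(d) = {A, C, D, E} ∪ {¬E}
   clash {E, ¬E} at d — d ∈ E
6. Entailed for d: {A, B, C, D, E}

{A, B, C, D, E}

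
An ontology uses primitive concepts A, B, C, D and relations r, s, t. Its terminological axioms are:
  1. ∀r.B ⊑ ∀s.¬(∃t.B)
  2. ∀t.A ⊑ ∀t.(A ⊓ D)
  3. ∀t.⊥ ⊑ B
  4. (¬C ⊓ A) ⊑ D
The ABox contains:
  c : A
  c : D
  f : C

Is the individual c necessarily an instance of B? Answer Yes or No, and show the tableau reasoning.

No

1. c : B?  L(c) = {A, D} ∪ {¬B}
   open: L(c) ⊇ {A, D, ¬B, ∃r.¬B, ∃t.¬A, …} (+ ∃-successors) — c ∉ B possible
2. Hence c : B: not entailed.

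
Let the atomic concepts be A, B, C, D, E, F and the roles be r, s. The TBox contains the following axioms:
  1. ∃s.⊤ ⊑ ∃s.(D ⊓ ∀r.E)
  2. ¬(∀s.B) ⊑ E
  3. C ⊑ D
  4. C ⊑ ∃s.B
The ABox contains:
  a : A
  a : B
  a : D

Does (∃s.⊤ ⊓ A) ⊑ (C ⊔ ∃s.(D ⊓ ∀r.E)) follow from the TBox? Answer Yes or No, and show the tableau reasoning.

1. (∃s.⊤ ⊓ A) ⊑ (C ⊔ ∃s.(D ⊓ ∀r.E))  ⇔  ((∃s.⊤ ⊓ A) ⊓ (¬C ⊓ ∀s.(¬D ⊔ ∃r.¬E))) unsat w.r.t. T
   all branches close; clash {E, ¬E} at an ∃-successor
2. Hence (∃s.⊤ ⊓ A) ⊑ (C ⊔ ∃s.(D ⊓ ∀r.E)): entailed.

Yes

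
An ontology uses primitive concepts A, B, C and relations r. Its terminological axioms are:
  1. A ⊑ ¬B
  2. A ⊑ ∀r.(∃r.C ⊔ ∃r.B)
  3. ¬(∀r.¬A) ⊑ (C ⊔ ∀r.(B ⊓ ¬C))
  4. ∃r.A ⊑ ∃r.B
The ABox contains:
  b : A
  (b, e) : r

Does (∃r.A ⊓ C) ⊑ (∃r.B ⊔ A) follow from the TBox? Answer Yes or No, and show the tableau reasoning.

Yes

1. (∃r.A ⊓ C) ⊑ (∃r.B ⊔ A)  ⇔  ((∃r.A ⊓ C) ⊓ (∀r.¬B ⊓ ¬A)) unsat w.r.t. T
   all branches close; clash {B, ¬B} at an ∃-successor
2. Hence (∃r.A ⊓ C) ⊑ (∃r.B ⊔ A): entailed.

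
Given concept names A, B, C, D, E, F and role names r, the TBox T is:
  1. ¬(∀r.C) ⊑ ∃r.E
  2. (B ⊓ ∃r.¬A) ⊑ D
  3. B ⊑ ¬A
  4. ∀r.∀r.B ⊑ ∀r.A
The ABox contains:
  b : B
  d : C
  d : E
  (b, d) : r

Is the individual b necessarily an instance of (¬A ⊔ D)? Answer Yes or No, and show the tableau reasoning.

1. b : (¬A ⊔ D)?  L(b) = {B} ∪ {(A ⊓ ¬D)}
   clash {A, ¬A} at b — b ∈ (¬A ⊔ D)
2. Hence b : (¬A ⊔ D): entailed.

Yes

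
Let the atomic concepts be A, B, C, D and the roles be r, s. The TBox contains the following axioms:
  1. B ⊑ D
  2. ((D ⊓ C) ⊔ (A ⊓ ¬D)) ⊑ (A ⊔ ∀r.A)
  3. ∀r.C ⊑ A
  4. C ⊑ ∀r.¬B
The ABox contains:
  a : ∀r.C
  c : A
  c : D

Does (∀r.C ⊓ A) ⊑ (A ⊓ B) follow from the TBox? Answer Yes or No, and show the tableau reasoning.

1. (∀r.C ⊓ A) ⊑ (A ⊓ B)  ⇔  ((∀r.C ⊓ A) ⊓ (¬A ⊔ ¬B)) unsat w.r.t. T
   open: L(x₀) ⊇ {A, D, ¬B, ¬C, ∀r.C}
2. Hence (∀r.C ⊓ A) ⊑ (A ⊓ B): not entailed.

No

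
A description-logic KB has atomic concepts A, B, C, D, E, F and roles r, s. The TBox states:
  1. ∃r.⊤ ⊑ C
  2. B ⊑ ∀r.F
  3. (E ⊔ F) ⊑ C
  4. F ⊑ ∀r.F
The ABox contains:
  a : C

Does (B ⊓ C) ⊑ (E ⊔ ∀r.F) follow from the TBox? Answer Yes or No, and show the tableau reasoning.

Yes

1. (B ⊓ C) ⊑ (E ⊔ ∀r.F)  ⇔  ((B ⊓ C) ⊓ (¬E ⊓ ∃r.¬F)) unsat w.r.t. T
   all branches close; clash {F, ¬F} at an ∃-successor
2. Hence (B ⊓ C) ⊑ (E ⊔ ∀r.F): entailed.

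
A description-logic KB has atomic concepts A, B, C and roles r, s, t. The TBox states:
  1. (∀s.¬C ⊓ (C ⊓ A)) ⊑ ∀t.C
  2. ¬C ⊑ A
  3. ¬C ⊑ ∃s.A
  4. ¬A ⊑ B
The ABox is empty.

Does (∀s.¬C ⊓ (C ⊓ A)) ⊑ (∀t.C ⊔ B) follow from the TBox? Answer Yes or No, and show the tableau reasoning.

Yes

1. (∀s.¬C ⊓ (C ⊓ A)) ⊑ (∀t.C ⊔ B)  ⇔  ((∀s.¬C ⊓ (C ⊓ A)) ⊓ (∃t.¬C ⊓ ¬B)) unsat w.r.t. T
   all branches close; clash {C, ¬C} at an ∃-successor
2. Hence (∀s.¬C ⊓ (C ⊓ A)) ⊑ (∀t.C ⊔ B): entailed.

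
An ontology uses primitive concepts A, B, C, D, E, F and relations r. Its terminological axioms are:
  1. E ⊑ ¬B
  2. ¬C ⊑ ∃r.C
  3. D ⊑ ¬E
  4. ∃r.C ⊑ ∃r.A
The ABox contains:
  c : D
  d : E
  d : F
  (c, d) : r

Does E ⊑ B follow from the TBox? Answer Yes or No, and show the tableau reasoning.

No

1. E ⊑ B  ⇔  (E ⊓ ¬B) unsat w.r.t. T
   open: L(x₀) ⊇ {C, E, ¬B, ¬D, ∀r.¬C}
2. Hence E ⊑ B: not entailed.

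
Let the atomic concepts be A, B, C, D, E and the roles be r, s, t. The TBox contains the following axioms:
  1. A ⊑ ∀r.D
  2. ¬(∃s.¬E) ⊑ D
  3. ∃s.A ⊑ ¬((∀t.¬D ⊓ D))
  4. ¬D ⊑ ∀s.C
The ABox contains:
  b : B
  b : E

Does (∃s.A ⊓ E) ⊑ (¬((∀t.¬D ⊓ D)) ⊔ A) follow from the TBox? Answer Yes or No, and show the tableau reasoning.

1. (∃s.A ⊓ E) ⊑ (¬((∀t.¬D ⊓ D)) ⊔ A)  ⇔  ((∃s.A ⊓ E) ⊓ ((∀t.¬D ⊓ D) ⊓ ¬A)) unsat w.r.t. T
   all branches close; clash {D, ¬D} at x₀
2. Hence (∃s.A ⊓ E) ⊑ (¬((∀t.¬D ⊓ D)) ⊔ A): entailed.

Yes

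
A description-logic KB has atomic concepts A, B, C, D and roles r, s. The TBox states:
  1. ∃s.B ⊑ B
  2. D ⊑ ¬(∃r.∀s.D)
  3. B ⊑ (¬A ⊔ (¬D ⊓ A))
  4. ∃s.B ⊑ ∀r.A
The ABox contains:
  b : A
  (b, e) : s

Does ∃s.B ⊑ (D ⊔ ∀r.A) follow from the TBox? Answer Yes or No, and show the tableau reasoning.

Yes

1. ∃s.B ⊑ (D ⊔ ∀r.A)  ⇔  (∃s.B ⊓ (¬D ⊓ ∃r.¬A)) unsat w.r.t. T
   all branches close; clash {A, ¬A} at an ∃-successor
2. Hence ∃s.B ⊑ (D ⊔ ∀r.A): entailed.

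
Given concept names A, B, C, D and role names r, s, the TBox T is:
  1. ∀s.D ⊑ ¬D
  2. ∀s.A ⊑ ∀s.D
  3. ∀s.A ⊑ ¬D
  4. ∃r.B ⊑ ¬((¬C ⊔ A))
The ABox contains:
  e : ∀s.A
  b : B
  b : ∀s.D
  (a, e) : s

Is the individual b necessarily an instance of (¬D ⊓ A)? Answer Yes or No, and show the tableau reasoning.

1. b : (¬D ⊓ A)?  L(b) = {B, ∀s.D} ∪ {(D ⊔ ¬A)}
   apply at b: ∀s.D⊑¬D
   open: L(b) ⊇ {B, ¬A, ¬D, ∀r.¬B, ∀s.D, …} (+ ∃-successors) — b ∉ (¬D ⊓ A) possible
2. Hence b : (¬D ⊓ A): not entailed.

No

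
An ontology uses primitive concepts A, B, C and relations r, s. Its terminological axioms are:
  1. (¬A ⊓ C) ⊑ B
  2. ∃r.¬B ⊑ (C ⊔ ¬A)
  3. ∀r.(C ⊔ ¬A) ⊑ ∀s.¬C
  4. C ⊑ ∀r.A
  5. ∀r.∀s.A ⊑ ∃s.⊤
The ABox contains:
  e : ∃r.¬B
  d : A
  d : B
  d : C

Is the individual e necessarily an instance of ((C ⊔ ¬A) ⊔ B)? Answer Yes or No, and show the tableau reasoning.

Yes

1. e : ((C ⊔ ¬A) ⊔ B)?  L(e) = {∃r.¬B} ∪ {((¬C ⊓ A) ⊓ ¬B)}
   clash {B, ¬B} at e — e ∈ ((C ⊔ ¬A) ⊔ B)
2. Hence e : ((C ⊔ ¬A) ⊔ B): entailed.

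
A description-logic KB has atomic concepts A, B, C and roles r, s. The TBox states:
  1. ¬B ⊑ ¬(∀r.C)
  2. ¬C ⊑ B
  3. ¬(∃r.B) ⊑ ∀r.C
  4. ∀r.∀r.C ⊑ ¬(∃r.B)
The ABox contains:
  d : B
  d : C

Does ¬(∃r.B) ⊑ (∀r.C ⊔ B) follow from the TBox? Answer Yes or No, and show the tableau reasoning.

Yes

1. ¬(∃r.B) ⊑ (∀r.C ⊔ B)  ⇔  (∀r.¬B ⊓ (∃r.¬C ⊓ ¬B)) unsat w.r.t. T
   all branches close; clash {B, ¬B} at x₀
2. Hence ¬(∃r.B) ⊑ (∀r.C ⊔ B): entailed.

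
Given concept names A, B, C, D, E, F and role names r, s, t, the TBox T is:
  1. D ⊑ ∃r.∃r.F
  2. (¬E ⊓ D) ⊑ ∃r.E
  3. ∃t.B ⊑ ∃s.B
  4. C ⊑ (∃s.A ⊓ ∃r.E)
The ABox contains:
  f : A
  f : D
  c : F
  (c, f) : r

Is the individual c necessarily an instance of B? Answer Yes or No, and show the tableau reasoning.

No

1. c : B?  L(c) = {F} ∪ {¬B}
   open: L(c) ⊇ {E, F, ¬B, ¬C, ¬D, …} — c ∉ B possible
2. Hence c : B: not entailed.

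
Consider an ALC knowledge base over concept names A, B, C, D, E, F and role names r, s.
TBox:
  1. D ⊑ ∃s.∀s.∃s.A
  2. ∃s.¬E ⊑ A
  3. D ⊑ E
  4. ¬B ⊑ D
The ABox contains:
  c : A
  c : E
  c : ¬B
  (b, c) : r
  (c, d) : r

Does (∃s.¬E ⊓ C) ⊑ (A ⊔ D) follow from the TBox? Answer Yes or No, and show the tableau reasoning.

1. (∃s.¬E ⊓ C) ⊑ (A ⊔ D)  ⇔  ((∃s.¬E ⊓ C) ⊓ (¬A ⊓ ¬D)) unsat w.r.t. T
   all branches close; clash {D, ¬D} at x₀
2. Hence (∃s.¬E ⊓ C) ⊑ (A ⊔ D): entailed.

Yes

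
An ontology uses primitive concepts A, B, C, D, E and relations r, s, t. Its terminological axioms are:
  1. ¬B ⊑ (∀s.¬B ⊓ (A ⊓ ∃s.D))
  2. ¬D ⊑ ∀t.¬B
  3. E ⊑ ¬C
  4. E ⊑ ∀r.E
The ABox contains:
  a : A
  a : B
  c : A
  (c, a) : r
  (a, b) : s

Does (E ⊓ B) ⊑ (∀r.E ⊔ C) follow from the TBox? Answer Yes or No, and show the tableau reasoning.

1. (E ⊓ B) ⊑ (∀r.E ⊔ C)  ⇔  ((E ⊓ B) ⊓ (∃r.¬E ⊓ ¬C)) unsat w.r.t. T
   all branches close; clash {E, ¬E} at an ∃-successor
2. Hence (E ⊓ B) ⊑ (∀r.E ⊔ C): entailed.

Yes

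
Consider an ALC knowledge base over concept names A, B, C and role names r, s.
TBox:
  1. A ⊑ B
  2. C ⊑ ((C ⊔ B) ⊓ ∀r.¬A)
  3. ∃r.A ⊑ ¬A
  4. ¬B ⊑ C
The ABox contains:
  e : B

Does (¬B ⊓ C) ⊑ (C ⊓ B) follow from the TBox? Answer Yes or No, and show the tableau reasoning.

1. (¬B ⊓ C) ⊑ (C ⊓ B)  ⇔  ((¬B ⊓ C) ⊓ (¬C ⊔ ¬B)) unsat w.r.t. T
   apply at x₀: C⊑((C ⊔ B) ⊓ ∀r.¬A)
   open: L(x₀) ⊇ {C, ¬A, ¬B, ∀r.¬A}
2. Hence (¬B ⊓ C) ⊑ (C ⊓ B): not entailed.

No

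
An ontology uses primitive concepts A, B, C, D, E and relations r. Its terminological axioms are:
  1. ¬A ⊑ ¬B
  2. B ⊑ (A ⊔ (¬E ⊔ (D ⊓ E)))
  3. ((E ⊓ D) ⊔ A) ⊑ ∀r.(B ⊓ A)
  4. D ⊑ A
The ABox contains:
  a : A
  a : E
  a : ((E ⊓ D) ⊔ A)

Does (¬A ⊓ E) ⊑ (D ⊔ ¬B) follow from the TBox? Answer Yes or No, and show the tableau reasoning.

1. (¬A ⊓ E) ⊑ (D ⊔ ¬B)  ⇔  ((¬A ⊓ E) ⊓ (¬D ⊓ B)) unsat w.r.t. T
   all branches close; clash {B, ¬B} at x₀
2. Hence (¬A ⊓ E) ⊑ (D ⊔ ¬B): entailed.

Yes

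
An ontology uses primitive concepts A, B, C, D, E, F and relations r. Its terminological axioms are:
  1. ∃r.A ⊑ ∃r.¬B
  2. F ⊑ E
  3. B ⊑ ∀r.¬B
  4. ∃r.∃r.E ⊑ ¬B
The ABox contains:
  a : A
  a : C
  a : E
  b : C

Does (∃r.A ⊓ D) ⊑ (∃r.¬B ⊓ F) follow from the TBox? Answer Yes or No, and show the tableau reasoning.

No

1. (∃r.A ⊓ D) ⊑ (∃r.¬B ⊓ F)  ⇔  ((∃r.A ⊓ D) ⊓ (∀r.B ⊔ ¬F)) unsat w.r.t. T
   apply at x₀: ∃r.A⊑∃r.¬B
   open: L(x₀) ⊇ {D, ¬B, ¬F, ∃r.A, ∃r.¬B} (+ ∃-successors)
2. Hence (∃r.A ⊓ D) ⊑ (∃r.¬B ⊓ F): not entailed.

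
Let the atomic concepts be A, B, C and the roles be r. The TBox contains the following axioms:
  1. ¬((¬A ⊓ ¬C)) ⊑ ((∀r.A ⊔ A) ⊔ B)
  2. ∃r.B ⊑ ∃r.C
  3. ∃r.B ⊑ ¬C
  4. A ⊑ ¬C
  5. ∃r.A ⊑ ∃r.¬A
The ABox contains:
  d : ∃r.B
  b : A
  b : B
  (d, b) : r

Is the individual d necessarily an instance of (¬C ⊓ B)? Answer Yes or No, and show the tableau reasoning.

No

1. d : (¬C ⊓ B)?  L(d) = {∃r.B} ∪ {(C ⊔ ¬B)}
   apply at d: ∃r.B⊑∃r.C; ∃r.B⊑¬C
   open: L(d) ⊇ {¬A, ¬B, ¬C, ∃r.B, ∃r.C, …} (+ ∃-successors) — d ∉ (¬C ⊓ B) possible
2. Hence d : (¬C ⊓ B): not entailed.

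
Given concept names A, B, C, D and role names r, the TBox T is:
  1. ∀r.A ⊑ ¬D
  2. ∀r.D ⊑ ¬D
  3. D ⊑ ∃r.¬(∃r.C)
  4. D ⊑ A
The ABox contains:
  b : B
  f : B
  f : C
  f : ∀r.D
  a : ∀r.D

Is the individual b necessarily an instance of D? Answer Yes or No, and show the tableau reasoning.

1. b : D?  L(b) = {B} ∪ {¬D}
   open: L(b) ⊇ {B, ¬D} — b ∉ D possible
2. Hence b : D: not entailed.

No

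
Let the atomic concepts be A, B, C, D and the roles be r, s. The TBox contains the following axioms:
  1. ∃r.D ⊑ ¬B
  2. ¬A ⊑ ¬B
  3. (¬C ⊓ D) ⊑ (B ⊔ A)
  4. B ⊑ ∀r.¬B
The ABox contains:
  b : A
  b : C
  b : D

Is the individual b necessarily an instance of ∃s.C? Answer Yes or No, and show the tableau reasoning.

No

1. b : ∃s.C?  L(b) = {A, C, D} ∪ {∀s.¬C}
   open: L(b) ⊇ {A, C, D, ¬B, ∀s.¬C} — b ∉ ∃s.C possible
2. Hence b : ∃s.C: not entailed.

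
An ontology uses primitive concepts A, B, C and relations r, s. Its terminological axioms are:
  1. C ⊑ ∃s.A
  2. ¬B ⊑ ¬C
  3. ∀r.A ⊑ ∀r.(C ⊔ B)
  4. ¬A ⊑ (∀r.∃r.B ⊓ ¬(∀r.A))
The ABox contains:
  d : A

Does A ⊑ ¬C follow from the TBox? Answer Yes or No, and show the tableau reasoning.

1. A ⊑ ¬C  ⇔  (A ⊓ C) unsat w.r.t. T
   apply at x₀: C⊑∃s.A
   open: L(x₀) ⊇ {A, B, C, ∃r.¬A, ∃s.A} (+ ∃-successors)
2. Hence A ⊑ ¬C: not entailed.

No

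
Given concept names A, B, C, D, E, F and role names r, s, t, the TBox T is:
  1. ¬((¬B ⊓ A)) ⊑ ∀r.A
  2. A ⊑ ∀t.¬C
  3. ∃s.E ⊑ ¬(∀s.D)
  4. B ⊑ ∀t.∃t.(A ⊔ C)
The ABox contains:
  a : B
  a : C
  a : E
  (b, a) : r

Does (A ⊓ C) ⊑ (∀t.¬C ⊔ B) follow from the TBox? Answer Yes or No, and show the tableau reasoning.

Yes

1. (A ⊓ C) ⊑ (∀t.¬C ⊔ B)  ⇔  ((A ⊓ C) ⊓ (∃t.C ⊓ ¬B)) unsat w.r.t. T
   all branches close; clash {C, ¬C} at an ∃-successor
2. Hence (A ⊓ C) ⊑ (∀t.¬C ⊔ B): entailed.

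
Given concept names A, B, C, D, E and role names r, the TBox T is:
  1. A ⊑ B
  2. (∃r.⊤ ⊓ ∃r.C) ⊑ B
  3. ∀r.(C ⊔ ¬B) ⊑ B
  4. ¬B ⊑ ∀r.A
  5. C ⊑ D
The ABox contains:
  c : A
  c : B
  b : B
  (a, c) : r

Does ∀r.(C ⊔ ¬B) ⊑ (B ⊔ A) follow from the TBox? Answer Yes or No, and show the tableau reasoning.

Yes

1. ∀r.(C ⊔ ¬B) ⊑ (B ⊔ A)  ⇔  (∀r.(C ⊔ ¬B) ⊓ (¬B ⊓ ¬A)) unsat w.r.t. T
   all branches close; clash {B, ¬B} at x₀
2. Hence ∀r.(C ⊔ ¬B) ⊑ (B ⊔ A): entailed.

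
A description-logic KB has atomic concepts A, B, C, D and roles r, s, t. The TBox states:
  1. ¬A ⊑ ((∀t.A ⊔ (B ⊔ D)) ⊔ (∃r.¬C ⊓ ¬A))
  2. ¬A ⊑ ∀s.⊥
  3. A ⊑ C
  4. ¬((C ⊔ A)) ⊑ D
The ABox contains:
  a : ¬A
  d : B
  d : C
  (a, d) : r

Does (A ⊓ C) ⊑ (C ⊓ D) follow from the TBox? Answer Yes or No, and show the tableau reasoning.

No

1. (A ⊓ C) ⊑ (C ⊓ D)  ⇔  ((A ⊓ C) ⊓ (¬C ⊔ ¬D)) unsat w.r.t. T
   open: L(x₀) ⊇ {A, C, ¬D}
2. Hence (A ⊓ C) ⊑ (C ⊓ D): not entailed.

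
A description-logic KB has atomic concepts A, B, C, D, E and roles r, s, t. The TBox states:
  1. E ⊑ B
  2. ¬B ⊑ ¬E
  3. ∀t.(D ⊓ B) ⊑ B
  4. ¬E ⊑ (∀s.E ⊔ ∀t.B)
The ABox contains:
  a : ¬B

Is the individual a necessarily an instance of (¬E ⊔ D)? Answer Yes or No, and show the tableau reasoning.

Yes

1. a : (¬E ⊔ D)?  L(a) = {¬B} ∪ {(E ⊓ ¬D)}
   clash {E, ¬E} at a — a ∈ (¬E ⊔ D)
2. Hence a : (¬E ⊔ D): entailed.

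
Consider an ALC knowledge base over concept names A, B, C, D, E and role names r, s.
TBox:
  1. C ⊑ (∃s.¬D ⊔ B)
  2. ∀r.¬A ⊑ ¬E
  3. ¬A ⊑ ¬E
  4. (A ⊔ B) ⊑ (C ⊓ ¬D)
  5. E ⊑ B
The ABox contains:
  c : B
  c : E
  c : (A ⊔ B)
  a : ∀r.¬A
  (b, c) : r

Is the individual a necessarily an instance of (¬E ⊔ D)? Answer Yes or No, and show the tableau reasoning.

Yes

1. a : (¬E ⊔ D)?  L(a) = {∀r.¬A} ∪ {(E ⊓ ¬D)}
   clash {E, ¬E} at a — a ∈ (¬E ⊔ D)
2. Hence a : (¬E ⊔ D): entailed.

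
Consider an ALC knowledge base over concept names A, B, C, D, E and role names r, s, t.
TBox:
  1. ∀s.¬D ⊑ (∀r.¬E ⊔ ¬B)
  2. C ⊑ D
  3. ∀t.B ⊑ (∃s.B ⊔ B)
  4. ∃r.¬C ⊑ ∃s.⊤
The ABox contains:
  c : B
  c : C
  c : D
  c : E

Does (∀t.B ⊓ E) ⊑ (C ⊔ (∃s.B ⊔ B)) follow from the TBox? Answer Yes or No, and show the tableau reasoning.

1. (∀t.B ⊓ E) ⊑ (C ⊔ (∃s.B ⊔ B))  ⇔  ((∀t.B ⊓ E) ⊓ (¬C ⊓ (∀s.¬B ⊓ ¬B))) unsat w.r.t. T
   all branches close; clash {B, ¬B} at x₀
2. Hence (∀t.B ⊓ E) ⊑ (C ⊔ (∃s.B ⊔ B)): entailed.

Yes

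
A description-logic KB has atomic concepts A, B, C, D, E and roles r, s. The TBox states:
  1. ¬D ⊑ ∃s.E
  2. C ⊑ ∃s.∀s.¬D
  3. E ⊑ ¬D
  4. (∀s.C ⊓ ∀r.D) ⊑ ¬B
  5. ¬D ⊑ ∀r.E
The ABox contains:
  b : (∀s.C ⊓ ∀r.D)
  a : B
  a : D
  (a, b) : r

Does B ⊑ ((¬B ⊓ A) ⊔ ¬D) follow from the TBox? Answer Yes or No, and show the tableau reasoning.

1. B ⊑ ((¬B ⊓ A) ⊔ ¬D)  ⇔  (B ⊓ ((B ⊔ ¬A) ⊓ D)) unsat w.r.t. T
   open: L(x₀) ⊇ {B, D, ¬C, ¬E, ∃s.¬C} (+ ∃-successors)
2. Hence B ⊑ ((¬B ⊓ A) ⊔ ¬D): not entailed.

No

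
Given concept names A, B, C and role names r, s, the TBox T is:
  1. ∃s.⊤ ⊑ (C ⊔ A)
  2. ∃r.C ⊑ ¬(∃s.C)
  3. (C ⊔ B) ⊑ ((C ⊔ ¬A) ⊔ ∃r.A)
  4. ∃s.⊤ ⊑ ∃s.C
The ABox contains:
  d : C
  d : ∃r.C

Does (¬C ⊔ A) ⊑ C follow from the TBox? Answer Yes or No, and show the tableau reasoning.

1. (¬C ⊔ A) ⊑ C  ⇔  ((¬C ⊔ A) ⊓ ¬C) unsat w.r.t. T
   open: L(x₀) ⊇ {¬B, ¬C, ∀r.¬C, ∀s.⊥}
2. Hence (¬C ⊔ A) ⊑ C: not entailed.

No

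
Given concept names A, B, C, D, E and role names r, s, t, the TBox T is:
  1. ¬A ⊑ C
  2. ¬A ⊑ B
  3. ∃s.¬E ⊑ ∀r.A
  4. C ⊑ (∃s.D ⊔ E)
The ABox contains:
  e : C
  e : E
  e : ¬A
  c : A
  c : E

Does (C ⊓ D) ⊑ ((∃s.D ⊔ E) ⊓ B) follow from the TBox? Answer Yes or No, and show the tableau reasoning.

1. (C ⊓ D) ⊑ ((∃s.D ⊔ E) ⊓ B)  ⇔  ((C ⊓ D) ⊓ ((∀s.¬D ⊓ ¬E) ⊔ ¬B)) unsat w.r.t. T
   apply at x₀: C⊑(∃s.D ⊔ E)
   open: L(x₀) ⊇ {A, C, D, ¬B, ∀s.E, …} (+ ∃-successors)
2. Hence (C ⊓ D) ⊑ ((∃s.D ⊔ E) ⊓ B): not entailed.

No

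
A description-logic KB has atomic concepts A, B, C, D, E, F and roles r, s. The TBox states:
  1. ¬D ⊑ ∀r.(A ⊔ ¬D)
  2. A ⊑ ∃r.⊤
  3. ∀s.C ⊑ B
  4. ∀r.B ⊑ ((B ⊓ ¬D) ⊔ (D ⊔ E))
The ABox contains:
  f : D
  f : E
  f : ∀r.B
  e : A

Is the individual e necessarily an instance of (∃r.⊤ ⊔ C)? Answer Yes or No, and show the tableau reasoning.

Yes

1. e : (∃r.⊤ ⊔ C)?  L(e) = {A} ∪ {(∀r.⊥ ⊓ ¬C)}
   clash ⊥ at an ∃-successor — e ∈ (∃r.⊤ ⊔ C)
2. Hence e : (∃r.⊤ ⊔ C): entailed.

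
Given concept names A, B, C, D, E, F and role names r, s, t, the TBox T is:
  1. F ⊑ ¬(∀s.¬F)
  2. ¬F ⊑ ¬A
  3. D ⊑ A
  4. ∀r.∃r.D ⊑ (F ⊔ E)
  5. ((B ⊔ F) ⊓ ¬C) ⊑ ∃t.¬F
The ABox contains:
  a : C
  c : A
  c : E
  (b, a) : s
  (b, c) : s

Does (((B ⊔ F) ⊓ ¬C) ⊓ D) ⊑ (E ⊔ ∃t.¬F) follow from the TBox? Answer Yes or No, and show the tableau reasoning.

1. (((B ⊔ F) ⊓ ¬C) ⊓ D) ⊑ (E ⊔ ∃t.¬F)  ⇔  ((((B ⊔ F) ⊓ ¬C) ⊓ D) ⊓ (¬E ⊓ ∀t.F)) unsat w.r.t. T
   all branches close; clash {F, ¬F} at an ∃-successor
2. Hence (((B ⊔ F) ⊓ ¬C) ⊓ D) ⊑ (E ⊔ ∃t.¬F): entailed.

Yes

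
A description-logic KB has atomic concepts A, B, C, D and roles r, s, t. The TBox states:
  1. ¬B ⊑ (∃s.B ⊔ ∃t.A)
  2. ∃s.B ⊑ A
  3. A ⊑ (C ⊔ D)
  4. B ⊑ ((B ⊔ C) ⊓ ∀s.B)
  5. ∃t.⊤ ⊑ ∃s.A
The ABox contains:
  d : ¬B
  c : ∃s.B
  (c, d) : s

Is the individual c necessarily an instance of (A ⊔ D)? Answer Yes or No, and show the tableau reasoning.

Yes

1. c : (A ⊔ D)?  L(c) = {∃s.B} ∪ {(¬A ⊓ ¬D)}
   clash {A, ¬A} at c — c ∈ (A ⊔ D)
2. Hence c : (A ⊔ D): entailed.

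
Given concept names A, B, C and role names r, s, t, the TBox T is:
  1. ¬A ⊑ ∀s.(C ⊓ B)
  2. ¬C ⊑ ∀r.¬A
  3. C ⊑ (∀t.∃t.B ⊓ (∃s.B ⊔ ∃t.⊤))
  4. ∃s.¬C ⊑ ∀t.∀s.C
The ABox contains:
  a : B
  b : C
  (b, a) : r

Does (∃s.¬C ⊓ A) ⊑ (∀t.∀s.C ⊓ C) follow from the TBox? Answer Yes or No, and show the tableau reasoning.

1. (∃s.¬C ⊓ A) ⊑ (∀t.∀s.C ⊓ C)  ⇔  ((∃s.¬C ⊓ A) ⊓ (∃t.∃s.¬C ⊔ ¬C)) unsat w.r.t. T
   apply at x₀: ∃s.¬C⊑∀t.∀s.C
   open: L(x₀) ⊇ {A, ¬C, ∀r.¬A, ∀t.∀s.C, ∃s.¬C} (+ ∃-successors)
2. Hence (∃s.¬C ⊓ A) ⊑ (∀t.∀s.C ⊓ C): not entailed.

No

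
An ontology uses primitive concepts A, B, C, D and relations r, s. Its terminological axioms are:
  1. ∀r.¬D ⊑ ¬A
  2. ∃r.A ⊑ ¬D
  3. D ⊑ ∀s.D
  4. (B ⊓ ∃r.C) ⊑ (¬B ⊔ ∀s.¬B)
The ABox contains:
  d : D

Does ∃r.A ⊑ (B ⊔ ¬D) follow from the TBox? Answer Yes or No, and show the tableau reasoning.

Yes

1. ∃r.A ⊑ (B ⊔ ¬D)  ⇔  (∃r.A ⊓ (¬B ⊓ D)) unsat w.r.t. T
   all branches close; clash {D, ¬D} at x₀
2. Hence ∃r.A ⊑ (B ⊔ ¬D): entailed.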